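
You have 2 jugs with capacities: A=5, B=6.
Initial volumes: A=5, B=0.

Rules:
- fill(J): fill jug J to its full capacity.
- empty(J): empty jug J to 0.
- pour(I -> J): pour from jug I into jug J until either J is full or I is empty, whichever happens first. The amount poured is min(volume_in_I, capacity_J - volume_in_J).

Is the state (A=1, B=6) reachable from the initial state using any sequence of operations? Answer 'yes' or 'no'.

BFS from (A=5, B=0):
  1. empty(A) -> (A=0 B=0)
  2. fill(B) -> (A=0 B=6)
  3. pour(B -> A) -> (A=5 B=1)
  4. empty(A) -> (A=0 B=1)
  5. pour(B -> A) -> (A=1 B=0)
  6. fill(B) -> (A=1 B=6)
Target reached → yes.

Answer: yes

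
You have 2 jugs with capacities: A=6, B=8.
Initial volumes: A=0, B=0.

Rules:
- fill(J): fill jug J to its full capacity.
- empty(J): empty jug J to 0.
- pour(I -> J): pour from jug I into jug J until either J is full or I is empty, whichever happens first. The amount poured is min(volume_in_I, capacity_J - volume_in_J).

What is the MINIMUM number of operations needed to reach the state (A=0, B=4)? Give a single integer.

BFS from (A=0, B=0). One shortest path:
  1. fill(A) -> (A=6 B=0)
  2. pour(A -> B) -> (A=0 B=6)
  3. fill(A) -> (A=6 B=6)
  4. pour(A -> B) -> (A=4 B=8)
  5. empty(B) -> (A=4 B=0)
  6. pour(A -> B) -> (A=0 B=4)
Reached target in 6 moves.

Answer: 6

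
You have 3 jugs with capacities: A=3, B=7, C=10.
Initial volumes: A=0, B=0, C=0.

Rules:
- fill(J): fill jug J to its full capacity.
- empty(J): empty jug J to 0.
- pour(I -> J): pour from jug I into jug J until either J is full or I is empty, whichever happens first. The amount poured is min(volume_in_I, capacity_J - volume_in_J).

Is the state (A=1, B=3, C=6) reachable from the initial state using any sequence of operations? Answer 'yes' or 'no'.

Answer: no

Derivation:
BFS explored all 244 reachable states.
Reachable set includes: (0,0,0), (0,0,1), (0,0,2), (0,0,3), (0,0,4), (0,0,5), (0,0,6), (0,0,7), (0,0,8), (0,0,9), (0,0,10), (0,1,0) ...
Target (A=1, B=3, C=6) not in reachable set → no.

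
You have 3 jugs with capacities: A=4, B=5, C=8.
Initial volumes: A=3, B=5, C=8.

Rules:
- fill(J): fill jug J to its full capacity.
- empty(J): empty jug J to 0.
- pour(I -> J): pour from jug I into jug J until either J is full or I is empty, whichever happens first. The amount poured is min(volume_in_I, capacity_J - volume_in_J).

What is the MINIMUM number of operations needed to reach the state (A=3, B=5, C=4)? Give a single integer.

Answer: 4

Derivation:
BFS from (A=3, B=5, C=8). One shortest path:
  1. pour(B -> A) -> (A=4 B=4 C=8)
  2. empty(A) -> (A=0 B=4 C=8)
  3. pour(C -> A) -> (A=4 B=4 C=4)
  4. pour(A -> B) -> (A=3 B=5 C=4)
Reached target in 4 moves.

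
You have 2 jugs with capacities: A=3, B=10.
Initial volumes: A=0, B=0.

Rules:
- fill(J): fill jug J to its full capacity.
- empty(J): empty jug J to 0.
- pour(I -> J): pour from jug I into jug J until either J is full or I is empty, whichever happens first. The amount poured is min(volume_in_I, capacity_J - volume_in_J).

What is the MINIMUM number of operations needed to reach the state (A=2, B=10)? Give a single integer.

Answer: 8

Derivation:
BFS from (A=0, B=0). One shortest path:
  1. fill(A) -> (A=3 B=0)
  2. pour(A -> B) -> (A=0 B=3)
  3. fill(A) -> (A=3 B=3)
  4. pour(A -> B) -> (A=0 B=6)
  5. fill(A) -> (A=3 B=6)
  6. pour(A -> B) -> (A=0 B=9)
  7. fill(A) -> (A=3 B=9)
  8. pour(A -> B) -> (A=2 B=10)
Reached target in 8 moves.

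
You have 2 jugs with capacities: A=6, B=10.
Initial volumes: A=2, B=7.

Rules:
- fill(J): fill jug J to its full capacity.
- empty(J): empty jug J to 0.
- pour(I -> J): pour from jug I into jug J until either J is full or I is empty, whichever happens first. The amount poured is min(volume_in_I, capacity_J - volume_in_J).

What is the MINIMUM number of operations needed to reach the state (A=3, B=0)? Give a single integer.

BFS from (A=2, B=7). One shortest path:
  1. fill(A) -> (A=6 B=7)
  2. pour(A -> B) -> (A=3 B=10)
  3. empty(B) -> (A=3 B=0)
Reached target in 3 moves.

Answer: 3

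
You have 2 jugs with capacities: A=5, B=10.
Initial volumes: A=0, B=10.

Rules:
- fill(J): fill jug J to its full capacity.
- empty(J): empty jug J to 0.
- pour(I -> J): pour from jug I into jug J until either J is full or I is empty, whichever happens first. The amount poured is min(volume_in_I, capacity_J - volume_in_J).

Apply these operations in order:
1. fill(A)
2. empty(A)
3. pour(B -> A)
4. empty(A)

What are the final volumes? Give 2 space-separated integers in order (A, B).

Answer: 0 5

Derivation:
Step 1: fill(A) -> (A=5 B=10)
Step 2: empty(A) -> (A=0 B=10)
Step 3: pour(B -> A) -> (A=5 B=5)
Step 4: empty(A) -> (A=0 B=5)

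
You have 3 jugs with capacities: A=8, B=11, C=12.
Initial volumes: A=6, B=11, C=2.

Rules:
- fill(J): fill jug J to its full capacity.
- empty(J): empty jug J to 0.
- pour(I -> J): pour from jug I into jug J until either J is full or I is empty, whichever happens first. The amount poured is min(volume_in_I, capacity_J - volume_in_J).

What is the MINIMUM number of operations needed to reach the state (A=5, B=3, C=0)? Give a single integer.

Answer: 7

Derivation:
BFS from (A=6, B=11, C=2). One shortest path:
  1. pour(B -> A) -> (A=8 B=9 C=2)
  2. pour(B -> C) -> (A=8 B=0 C=11)
  3. pour(A -> B) -> (A=0 B=8 C=11)
  4. pour(C -> A) -> (A=8 B=8 C=3)
  5. pour(A -> B) -> (A=5 B=11 C=3)
  6. empty(B) -> (A=5 B=0 C=3)
  7. pour(C -> B) -> (A=5 B=3 C=0)
Reached target in 7 moves.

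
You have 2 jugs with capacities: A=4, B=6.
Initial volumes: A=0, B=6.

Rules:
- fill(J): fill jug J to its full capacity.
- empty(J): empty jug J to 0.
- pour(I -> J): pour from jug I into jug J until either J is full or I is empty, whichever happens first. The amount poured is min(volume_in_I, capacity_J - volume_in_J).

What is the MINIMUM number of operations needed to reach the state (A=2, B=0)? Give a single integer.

BFS from (A=0, B=6). One shortest path:
  1. pour(B -> A) -> (A=4 B=2)
  2. empty(A) -> (A=0 B=2)
  3. pour(B -> A) -> (A=2 B=0)
Reached target in 3 moves.

Answer: 3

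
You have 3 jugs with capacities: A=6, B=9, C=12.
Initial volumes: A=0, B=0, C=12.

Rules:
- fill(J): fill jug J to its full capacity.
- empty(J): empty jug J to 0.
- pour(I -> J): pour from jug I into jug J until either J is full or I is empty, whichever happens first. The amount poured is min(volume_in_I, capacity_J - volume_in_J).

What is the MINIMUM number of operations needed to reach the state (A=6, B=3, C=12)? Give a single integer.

BFS from (A=0, B=0, C=12). One shortest path:
  1. fill(B) -> (A=0 B=9 C=12)
  2. pour(B -> A) -> (A=6 B=3 C=12)
Reached target in 2 moves.

Answer: 2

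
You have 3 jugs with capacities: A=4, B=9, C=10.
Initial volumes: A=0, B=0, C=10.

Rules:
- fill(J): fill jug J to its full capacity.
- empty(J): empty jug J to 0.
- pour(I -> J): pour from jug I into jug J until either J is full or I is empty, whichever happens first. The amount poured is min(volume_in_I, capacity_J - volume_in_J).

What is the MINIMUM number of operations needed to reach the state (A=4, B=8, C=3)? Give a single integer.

BFS from (A=0, B=0, C=10). One shortest path:
  1. pour(C -> B) -> (A=0 B=9 C=1)
  2. pour(C -> A) -> (A=1 B=9 C=0)
  3. pour(B -> C) -> (A=1 B=0 C=9)
  4. fill(B) -> (A=1 B=9 C=9)
  5. pour(B -> C) -> (A=1 B=8 C=10)
  6. pour(C -> A) -> (A=4 B=8 C=7)
  7. empty(A) -> (A=0 B=8 C=7)
  8. pour(C -> A) -> (A=4 B=8 C=3)
Reached target in 8 moves.

Answer: 8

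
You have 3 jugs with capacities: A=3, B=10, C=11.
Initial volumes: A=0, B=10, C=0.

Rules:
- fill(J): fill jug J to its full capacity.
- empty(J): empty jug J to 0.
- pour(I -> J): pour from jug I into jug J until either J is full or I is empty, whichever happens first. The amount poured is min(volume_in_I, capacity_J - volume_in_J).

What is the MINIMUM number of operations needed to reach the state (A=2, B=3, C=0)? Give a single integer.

BFS from (A=0, B=10, C=0). One shortest path:
  1. fill(A) -> (A=3 B=10 C=0)
  2. pour(B -> C) -> (A=3 B=0 C=10)
  3. pour(A -> B) -> (A=0 B=3 C=10)
  4. fill(A) -> (A=3 B=3 C=10)
  5. pour(A -> C) -> (A=2 B=3 C=11)
  6. empty(C) -> (A=2 B=3 C=0)
Reached target in 6 moves.

Answer: 6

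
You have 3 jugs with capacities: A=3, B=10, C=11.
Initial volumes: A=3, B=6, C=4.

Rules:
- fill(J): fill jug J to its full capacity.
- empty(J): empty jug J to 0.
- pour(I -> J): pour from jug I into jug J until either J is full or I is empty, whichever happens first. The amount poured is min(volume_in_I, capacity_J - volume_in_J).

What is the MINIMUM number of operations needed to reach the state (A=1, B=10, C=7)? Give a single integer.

Answer: 6

Derivation:
BFS from (A=3, B=6, C=4). One shortest path:
  1. empty(A) -> (A=0 B=6 C=4)
  2. pour(C -> A) -> (A=3 B=6 C=1)
  3. empty(A) -> (A=0 B=6 C=1)
  4. pour(C -> A) -> (A=1 B=6 C=0)
  5. fill(C) -> (A=1 B=6 C=11)
  6. pour(C -> B) -> (A=1 B=10 C=7)
Reached target in 6 moves.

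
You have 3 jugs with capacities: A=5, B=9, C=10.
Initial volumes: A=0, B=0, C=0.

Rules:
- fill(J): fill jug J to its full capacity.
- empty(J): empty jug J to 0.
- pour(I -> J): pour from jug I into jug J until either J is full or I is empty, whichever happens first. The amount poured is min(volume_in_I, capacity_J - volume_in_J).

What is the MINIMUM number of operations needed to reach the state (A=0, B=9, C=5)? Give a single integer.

BFS from (A=0, B=0, C=0). One shortest path:
  1. fill(A) -> (A=5 B=0 C=0)
  2. fill(B) -> (A=5 B=9 C=0)
  3. pour(A -> C) -> (A=0 B=9 C=5)
Reached target in 3 moves.

Answer: 3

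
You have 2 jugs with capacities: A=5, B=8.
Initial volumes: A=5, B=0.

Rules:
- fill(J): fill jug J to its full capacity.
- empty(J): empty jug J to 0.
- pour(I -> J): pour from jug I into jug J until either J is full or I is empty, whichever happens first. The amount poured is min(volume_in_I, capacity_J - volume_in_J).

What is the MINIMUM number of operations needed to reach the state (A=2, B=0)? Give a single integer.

Answer: 4

Derivation:
BFS from (A=5, B=0). One shortest path:
  1. pour(A -> B) -> (A=0 B=5)
  2. fill(A) -> (A=5 B=5)
  3. pour(A -> B) -> (A=2 B=8)
  4. empty(B) -> (A=2 B=0)
Reached target in 4 moves.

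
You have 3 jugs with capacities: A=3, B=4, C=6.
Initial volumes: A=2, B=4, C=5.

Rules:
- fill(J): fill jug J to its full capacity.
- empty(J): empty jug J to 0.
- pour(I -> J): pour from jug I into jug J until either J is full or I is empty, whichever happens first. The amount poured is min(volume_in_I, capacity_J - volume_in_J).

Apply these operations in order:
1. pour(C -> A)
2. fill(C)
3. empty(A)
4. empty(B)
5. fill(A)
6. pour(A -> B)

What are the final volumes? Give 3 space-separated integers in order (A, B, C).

Answer: 0 3 6

Derivation:
Step 1: pour(C -> A) -> (A=3 B=4 C=4)
Step 2: fill(C) -> (A=3 B=4 C=6)
Step 3: empty(A) -> (A=0 B=4 C=6)
Step 4: empty(B) -> (A=0 B=0 C=6)
Step 5: fill(A) -> (A=3 B=0 C=6)
Step 6: pour(A -> B) -> (A=0 B=3 C=6)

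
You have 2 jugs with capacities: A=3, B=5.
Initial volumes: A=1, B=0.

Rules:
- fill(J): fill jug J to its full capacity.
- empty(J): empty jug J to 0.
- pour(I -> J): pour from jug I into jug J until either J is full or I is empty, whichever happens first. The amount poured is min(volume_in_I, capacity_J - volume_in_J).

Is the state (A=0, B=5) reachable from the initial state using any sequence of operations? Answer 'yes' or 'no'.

Answer: yes

Derivation:
BFS from (A=1, B=0):
  1. empty(A) -> (A=0 B=0)
  2. fill(B) -> (A=0 B=5)
Target reached → yes.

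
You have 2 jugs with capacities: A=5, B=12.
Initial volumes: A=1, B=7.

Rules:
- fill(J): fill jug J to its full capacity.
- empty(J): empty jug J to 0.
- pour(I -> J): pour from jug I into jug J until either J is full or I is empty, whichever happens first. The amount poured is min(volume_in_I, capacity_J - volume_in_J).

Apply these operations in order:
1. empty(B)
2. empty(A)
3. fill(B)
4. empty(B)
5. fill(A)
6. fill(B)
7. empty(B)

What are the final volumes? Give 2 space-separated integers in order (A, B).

Answer: 5 0

Derivation:
Step 1: empty(B) -> (A=1 B=0)
Step 2: empty(A) -> (A=0 B=0)
Step 3: fill(B) -> (A=0 B=12)
Step 4: empty(B) -> (A=0 B=0)
Step 5: fill(A) -> (A=5 B=0)
Step 6: fill(B) -> (A=5 B=12)
Step 7: empty(B) -> (A=5 B=0)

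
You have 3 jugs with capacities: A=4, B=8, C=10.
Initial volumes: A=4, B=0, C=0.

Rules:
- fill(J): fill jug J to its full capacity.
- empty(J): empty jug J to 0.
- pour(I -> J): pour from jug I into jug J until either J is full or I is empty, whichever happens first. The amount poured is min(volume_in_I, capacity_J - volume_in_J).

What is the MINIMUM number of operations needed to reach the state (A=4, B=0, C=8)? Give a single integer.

Answer: 2

Derivation:
BFS from (A=4, B=0, C=0). One shortest path:
  1. fill(B) -> (A=4 B=8 C=0)
  2. pour(B -> C) -> (A=4 B=0 C=8)
Reached target in 2 moves.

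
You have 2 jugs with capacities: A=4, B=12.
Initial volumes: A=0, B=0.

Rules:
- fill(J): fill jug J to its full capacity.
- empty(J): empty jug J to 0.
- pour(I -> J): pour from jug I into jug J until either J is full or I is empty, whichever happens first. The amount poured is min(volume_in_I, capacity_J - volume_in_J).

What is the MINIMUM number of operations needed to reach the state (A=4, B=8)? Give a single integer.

Answer: 2

Derivation:
BFS from (A=0, B=0). One shortest path:
  1. fill(B) -> (A=0 B=12)
  2. pour(B -> A) -> (A=4 B=8)
Reached target in 2 moves.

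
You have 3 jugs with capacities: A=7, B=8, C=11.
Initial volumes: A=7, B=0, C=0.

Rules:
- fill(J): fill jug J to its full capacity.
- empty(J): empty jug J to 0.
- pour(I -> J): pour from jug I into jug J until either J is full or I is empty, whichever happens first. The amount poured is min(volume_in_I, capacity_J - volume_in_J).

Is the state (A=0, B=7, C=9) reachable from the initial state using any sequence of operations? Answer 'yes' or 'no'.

BFS from (A=7, B=0, C=0):
  1. empty(A) -> (A=0 B=0 C=0)
  2. fill(B) -> (A=0 B=8 C=0)
  3. pour(B -> A) -> (A=7 B=1 C=0)
  4. pour(B -> C) -> (A=7 B=0 C=1)
  5. fill(B) -> (A=7 B=8 C=1)
  6. pour(B -> C) -> (A=7 B=0 C=9)
  7. pour(A -> B) -> (A=0 B=7 C=9)
Target reached → yes.

Answer: yes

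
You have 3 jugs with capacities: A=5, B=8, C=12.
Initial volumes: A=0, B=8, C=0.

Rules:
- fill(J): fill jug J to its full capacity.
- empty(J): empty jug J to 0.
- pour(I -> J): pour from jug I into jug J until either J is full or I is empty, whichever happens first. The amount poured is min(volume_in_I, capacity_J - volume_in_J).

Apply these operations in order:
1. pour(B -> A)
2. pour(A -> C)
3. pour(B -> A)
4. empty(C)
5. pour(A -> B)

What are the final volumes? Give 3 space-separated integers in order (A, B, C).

Answer: 0 3 0

Derivation:
Step 1: pour(B -> A) -> (A=5 B=3 C=0)
Step 2: pour(A -> C) -> (A=0 B=3 C=5)
Step 3: pour(B -> A) -> (A=3 B=0 C=5)
Step 4: empty(C) -> (A=3 B=0 C=0)
Step 5: pour(A -> B) -> (A=0 B=3 C=0)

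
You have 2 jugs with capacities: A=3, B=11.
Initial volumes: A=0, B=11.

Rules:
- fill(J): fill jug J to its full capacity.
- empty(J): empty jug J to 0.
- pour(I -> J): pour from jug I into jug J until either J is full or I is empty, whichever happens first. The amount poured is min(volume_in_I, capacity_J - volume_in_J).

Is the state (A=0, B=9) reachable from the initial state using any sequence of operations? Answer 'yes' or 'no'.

Answer: yes

Derivation:
BFS from (A=0, B=11):
  1. fill(A) -> (A=3 B=11)
  2. empty(B) -> (A=3 B=0)
  3. pour(A -> B) -> (A=0 B=3)
  4. fill(A) -> (A=3 B=3)
  5. pour(A -> B) -> (A=0 B=6)
  6. fill(A) -> (A=3 B=6)
  7. pour(A -> B) -> (A=0 B=9)
Target reached → yes.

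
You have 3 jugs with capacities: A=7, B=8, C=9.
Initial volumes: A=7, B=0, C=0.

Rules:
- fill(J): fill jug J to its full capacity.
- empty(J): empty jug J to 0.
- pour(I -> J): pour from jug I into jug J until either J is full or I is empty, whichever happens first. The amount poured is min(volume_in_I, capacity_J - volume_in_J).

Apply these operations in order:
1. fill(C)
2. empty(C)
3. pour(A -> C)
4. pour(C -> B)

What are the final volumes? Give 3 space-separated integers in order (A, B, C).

Step 1: fill(C) -> (A=7 B=0 C=9)
Step 2: empty(C) -> (A=7 B=0 C=0)
Step 3: pour(A -> C) -> (A=0 B=0 C=7)
Step 4: pour(C -> B) -> (A=0 B=7 C=0)

Answer: 0 7 0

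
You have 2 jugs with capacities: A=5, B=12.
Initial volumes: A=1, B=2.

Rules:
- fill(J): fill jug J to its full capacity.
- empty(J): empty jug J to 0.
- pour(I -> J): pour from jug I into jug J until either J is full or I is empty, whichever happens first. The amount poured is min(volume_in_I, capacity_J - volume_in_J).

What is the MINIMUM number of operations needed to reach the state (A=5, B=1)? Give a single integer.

BFS from (A=1, B=2). One shortest path:
  1. empty(B) -> (A=1 B=0)
  2. pour(A -> B) -> (A=0 B=1)
  3. fill(A) -> (A=5 B=1)
Reached target in 3 moves.

Answer: 3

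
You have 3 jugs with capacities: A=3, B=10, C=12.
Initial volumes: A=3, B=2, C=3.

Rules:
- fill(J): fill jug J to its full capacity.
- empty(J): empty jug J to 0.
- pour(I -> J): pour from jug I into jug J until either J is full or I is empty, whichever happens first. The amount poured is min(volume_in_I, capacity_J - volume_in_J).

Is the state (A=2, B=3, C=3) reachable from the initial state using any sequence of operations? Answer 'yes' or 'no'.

BFS explored all 374 reachable states.
Reachable set includes: (0,0,0), (0,0,1), (0,0,2), (0,0,3), (0,0,4), (0,0,5), (0,0,6), (0,0,7), (0,0,8), (0,0,9), (0,0,10), (0,0,11) ...
Target (A=2, B=3, C=3) not in reachable set → no.

Answer: no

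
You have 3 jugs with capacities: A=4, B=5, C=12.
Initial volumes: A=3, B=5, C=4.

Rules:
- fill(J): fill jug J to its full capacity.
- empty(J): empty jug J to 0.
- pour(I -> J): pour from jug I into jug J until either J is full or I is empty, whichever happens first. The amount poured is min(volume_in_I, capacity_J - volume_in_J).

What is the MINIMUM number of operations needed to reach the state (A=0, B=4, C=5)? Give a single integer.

Answer: 4

Derivation:
BFS from (A=3, B=5, C=4). One shortest path:
  1. fill(A) -> (A=4 B=5 C=4)
  2. empty(C) -> (A=4 B=5 C=0)
  3. pour(B -> C) -> (A=4 B=0 C=5)
  4. pour(A -> B) -> (A=0 B=4 C=5)
Reached target in 4 moves.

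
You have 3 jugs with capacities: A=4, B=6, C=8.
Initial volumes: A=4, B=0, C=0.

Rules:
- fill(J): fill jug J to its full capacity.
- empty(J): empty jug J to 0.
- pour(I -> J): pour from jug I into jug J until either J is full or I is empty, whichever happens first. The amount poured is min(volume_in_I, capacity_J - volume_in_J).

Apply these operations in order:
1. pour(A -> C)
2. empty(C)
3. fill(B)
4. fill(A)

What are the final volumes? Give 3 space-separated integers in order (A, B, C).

Step 1: pour(A -> C) -> (A=0 B=0 C=4)
Step 2: empty(C) -> (A=0 B=0 C=0)
Step 3: fill(B) -> (A=0 B=6 C=0)
Step 4: fill(A) -> (A=4 B=6 C=0)

Answer: 4 6 0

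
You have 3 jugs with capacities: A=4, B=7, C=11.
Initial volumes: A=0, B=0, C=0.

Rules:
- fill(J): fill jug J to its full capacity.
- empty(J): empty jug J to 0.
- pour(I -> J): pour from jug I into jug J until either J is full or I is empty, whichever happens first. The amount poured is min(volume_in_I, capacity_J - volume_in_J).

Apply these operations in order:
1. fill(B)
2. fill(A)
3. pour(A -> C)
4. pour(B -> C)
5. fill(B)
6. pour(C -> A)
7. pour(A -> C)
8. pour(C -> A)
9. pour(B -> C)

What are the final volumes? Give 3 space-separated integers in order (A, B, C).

Step 1: fill(B) -> (A=0 B=7 C=0)
Step 2: fill(A) -> (A=4 B=7 C=0)
Step 3: pour(A -> C) -> (A=0 B=7 C=4)
Step 4: pour(B -> C) -> (A=0 B=0 C=11)
Step 5: fill(B) -> (A=0 B=7 C=11)
Step 6: pour(C -> A) -> (A=4 B=7 C=7)
Step 7: pour(A -> C) -> (A=0 B=7 C=11)
Step 8: pour(C -> A) -> (A=4 B=7 C=7)
Step 9: pour(B -> C) -> (A=4 B=3 C=11)

Answer: 4 3 11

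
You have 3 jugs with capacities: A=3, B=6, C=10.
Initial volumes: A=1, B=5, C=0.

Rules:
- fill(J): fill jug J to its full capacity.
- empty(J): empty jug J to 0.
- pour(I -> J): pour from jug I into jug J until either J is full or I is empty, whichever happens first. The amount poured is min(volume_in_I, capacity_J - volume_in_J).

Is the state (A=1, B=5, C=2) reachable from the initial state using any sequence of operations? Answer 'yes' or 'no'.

Answer: no

Derivation:
BFS explored all 218 reachable states.
Reachable set includes: (0,0,0), (0,0,1), (0,0,2), (0,0,3), (0,0,4), (0,0,5), (0,0,6), (0,0,7), (0,0,8), (0,0,9), (0,0,10), (0,1,0) ...
Target (A=1, B=5, C=2) not in reachable set → no.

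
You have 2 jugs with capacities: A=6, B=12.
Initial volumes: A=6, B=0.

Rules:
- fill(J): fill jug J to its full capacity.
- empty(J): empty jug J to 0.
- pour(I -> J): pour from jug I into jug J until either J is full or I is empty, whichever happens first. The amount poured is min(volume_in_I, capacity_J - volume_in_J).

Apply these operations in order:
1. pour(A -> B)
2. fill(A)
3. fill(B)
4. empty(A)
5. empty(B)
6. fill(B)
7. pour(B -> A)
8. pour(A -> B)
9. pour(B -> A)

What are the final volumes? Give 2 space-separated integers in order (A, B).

Step 1: pour(A -> B) -> (A=0 B=6)
Step 2: fill(A) -> (A=6 B=6)
Step 3: fill(B) -> (A=6 B=12)
Step 4: empty(A) -> (A=0 B=12)
Step 5: empty(B) -> (A=0 B=0)
Step 6: fill(B) -> (A=0 B=12)
Step 7: pour(B -> A) -> (A=6 B=6)
Step 8: pour(A -> B) -> (A=0 B=12)
Step 9: pour(B -> A) -> (A=6 B=6)

Answer: 6 6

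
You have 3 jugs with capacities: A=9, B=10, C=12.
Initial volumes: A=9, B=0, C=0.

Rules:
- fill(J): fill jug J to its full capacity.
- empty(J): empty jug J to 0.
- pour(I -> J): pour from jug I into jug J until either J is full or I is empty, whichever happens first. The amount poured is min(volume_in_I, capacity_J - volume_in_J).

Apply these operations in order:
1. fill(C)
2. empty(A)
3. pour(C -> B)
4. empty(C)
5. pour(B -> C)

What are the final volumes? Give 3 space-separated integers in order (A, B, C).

Step 1: fill(C) -> (A=9 B=0 C=12)
Step 2: empty(A) -> (A=0 B=0 C=12)
Step 3: pour(C -> B) -> (A=0 B=10 C=2)
Step 4: empty(C) -> (A=0 B=10 C=0)
Step 5: pour(B -> C) -> (A=0 B=0 C=10)

Answer: 0 0 10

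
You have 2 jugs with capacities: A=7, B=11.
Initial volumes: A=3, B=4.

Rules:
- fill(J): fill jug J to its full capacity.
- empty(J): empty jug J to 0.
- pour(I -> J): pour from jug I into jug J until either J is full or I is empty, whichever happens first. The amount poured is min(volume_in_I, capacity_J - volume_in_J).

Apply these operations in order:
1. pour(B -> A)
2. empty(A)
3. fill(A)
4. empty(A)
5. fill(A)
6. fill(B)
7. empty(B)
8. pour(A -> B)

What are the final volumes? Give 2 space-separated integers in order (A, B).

Answer: 0 7

Derivation:
Step 1: pour(B -> A) -> (A=7 B=0)
Step 2: empty(A) -> (A=0 B=0)
Step 3: fill(A) -> (A=7 B=0)
Step 4: empty(A) -> (A=0 B=0)
Step 5: fill(A) -> (A=7 B=0)
Step 6: fill(B) -> (A=7 B=11)
Step 7: empty(B) -> (A=7 B=0)
Step 8: pour(A -> B) -> (A=0 B=7)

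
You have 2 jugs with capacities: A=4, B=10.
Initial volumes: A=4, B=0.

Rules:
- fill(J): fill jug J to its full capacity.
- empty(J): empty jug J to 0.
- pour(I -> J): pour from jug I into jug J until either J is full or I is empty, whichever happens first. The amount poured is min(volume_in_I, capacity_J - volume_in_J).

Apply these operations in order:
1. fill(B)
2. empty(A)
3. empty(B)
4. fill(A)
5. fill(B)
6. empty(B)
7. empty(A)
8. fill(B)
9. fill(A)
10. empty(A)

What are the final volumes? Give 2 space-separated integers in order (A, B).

Answer: 0 10

Derivation:
Step 1: fill(B) -> (A=4 B=10)
Step 2: empty(A) -> (A=0 B=10)
Step 3: empty(B) -> (A=0 B=0)
Step 4: fill(A) -> (A=4 B=0)
Step 5: fill(B) -> (A=4 B=10)
Step 6: empty(B) -> (A=4 B=0)
Step 7: empty(A) -> (A=0 B=0)
Step 8: fill(B) -> (A=0 B=10)
Step 9: fill(A) -> (A=4 B=10)
Step 10: empty(A) -> (A=0 B=10)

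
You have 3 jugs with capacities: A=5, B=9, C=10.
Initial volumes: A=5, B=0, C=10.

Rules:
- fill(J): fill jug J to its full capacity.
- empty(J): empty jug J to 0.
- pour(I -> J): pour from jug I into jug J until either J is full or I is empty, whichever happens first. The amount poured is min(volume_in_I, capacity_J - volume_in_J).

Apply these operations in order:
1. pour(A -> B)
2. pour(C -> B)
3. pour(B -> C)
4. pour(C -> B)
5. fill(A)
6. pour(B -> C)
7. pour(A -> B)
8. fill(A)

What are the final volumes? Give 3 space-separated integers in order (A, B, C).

Answer: 5 9 10

Derivation:
Step 1: pour(A -> B) -> (A=0 B=5 C=10)
Step 2: pour(C -> B) -> (A=0 B=9 C=6)
Step 3: pour(B -> C) -> (A=0 B=5 C=10)
Step 4: pour(C -> B) -> (A=0 B=9 C=6)
Step 5: fill(A) -> (A=5 B=9 C=6)
Step 6: pour(B -> C) -> (A=5 B=5 C=10)
Step 7: pour(A -> B) -> (A=1 B=9 C=10)
Step 8: fill(A) -> (A=5 B=9 C=10)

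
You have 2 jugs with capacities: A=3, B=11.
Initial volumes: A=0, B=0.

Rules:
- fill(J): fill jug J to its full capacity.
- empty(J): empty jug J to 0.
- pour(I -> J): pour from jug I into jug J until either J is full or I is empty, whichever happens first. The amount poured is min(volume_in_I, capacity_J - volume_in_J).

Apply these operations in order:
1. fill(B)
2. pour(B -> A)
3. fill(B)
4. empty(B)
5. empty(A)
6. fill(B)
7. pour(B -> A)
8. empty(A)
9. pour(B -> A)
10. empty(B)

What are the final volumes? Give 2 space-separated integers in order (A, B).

Step 1: fill(B) -> (A=0 B=11)
Step 2: pour(B -> A) -> (A=3 B=8)
Step 3: fill(B) -> (A=3 B=11)
Step 4: empty(B) -> (A=3 B=0)
Step 5: empty(A) -> (A=0 B=0)
Step 6: fill(B) -> (A=0 B=11)
Step 7: pour(B -> A) -> (A=3 B=8)
Step 8: empty(A) -> (A=0 B=8)
Step 9: pour(B -> A) -> (A=3 B=5)
Step 10: empty(B) -> (A=3 B=0)

Answer: 3 0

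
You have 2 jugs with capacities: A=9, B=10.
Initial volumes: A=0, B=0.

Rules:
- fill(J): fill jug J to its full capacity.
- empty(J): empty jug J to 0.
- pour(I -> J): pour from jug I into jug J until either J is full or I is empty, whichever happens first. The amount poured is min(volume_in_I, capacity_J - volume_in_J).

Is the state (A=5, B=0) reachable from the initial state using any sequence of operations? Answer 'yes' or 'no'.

BFS from (A=0, B=0):
  1. fill(A) -> (A=9 B=0)
  2. pour(A -> B) -> (A=0 B=9)
  3. fill(A) -> (A=9 B=9)
  4. pour(A -> B) -> (A=8 B=10)
  5. empty(B) -> (A=8 B=0)
  6. pour(A -> B) -> (A=0 B=8)
  7. fill(A) -> (A=9 B=8)
  8. pour(A -> B) -> (A=7 B=10)
  9. empty(B) -> (A=7 B=0)
  10. pour(A -> B) -> (A=0 B=7)
  11. fill(A) -> (A=9 B=7)
  12. pour(A -> B) -> (A=6 B=10)
  13. empty(B) -> (A=6 B=0)
  14. pour(A -> B) -> (A=0 B=6)
  15. fill(A) -> (A=9 B=6)
  16. pour(A -> B) -> (A=5 B=10)
  17. empty(B) -> (A=5 B=0)
Target reached → yes.

Answer: yes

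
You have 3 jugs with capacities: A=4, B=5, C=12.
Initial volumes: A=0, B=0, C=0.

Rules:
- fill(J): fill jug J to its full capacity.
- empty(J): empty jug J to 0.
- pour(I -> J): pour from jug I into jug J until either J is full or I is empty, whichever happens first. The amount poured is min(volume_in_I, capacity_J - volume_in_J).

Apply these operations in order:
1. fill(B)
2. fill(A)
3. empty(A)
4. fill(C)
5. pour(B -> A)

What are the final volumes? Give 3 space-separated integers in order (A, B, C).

Step 1: fill(B) -> (A=0 B=5 C=0)
Step 2: fill(A) -> (A=4 B=5 C=0)
Step 3: empty(A) -> (A=0 B=5 C=0)
Step 4: fill(C) -> (A=0 B=5 C=12)
Step 5: pour(B -> A) -> (A=4 B=1 C=12)

Answer: 4 1 12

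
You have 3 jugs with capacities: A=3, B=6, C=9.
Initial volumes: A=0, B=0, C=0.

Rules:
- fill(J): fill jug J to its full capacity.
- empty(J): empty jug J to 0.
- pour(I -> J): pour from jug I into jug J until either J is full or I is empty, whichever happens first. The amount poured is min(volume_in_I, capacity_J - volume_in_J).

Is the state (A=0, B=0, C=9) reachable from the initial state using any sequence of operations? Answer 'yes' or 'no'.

Answer: yes

Derivation:
BFS from (A=0, B=0, C=0):
  1. fill(C) -> (A=0 B=0 C=9)
Target reached → yes.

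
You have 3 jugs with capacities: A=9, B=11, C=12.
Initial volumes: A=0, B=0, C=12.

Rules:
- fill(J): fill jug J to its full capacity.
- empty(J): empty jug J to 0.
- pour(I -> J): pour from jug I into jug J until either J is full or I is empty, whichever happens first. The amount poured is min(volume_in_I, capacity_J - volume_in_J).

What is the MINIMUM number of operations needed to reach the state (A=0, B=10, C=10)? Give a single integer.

BFS from (A=0, B=0, C=12). One shortest path:
  1. fill(A) -> (A=9 B=0 C=12)
  2. fill(B) -> (A=9 B=11 C=12)
  3. empty(C) -> (A=9 B=11 C=0)
  4. pour(B -> C) -> (A=9 B=0 C=11)
  5. pour(A -> C) -> (A=8 B=0 C=12)
  6. pour(C -> B) -> (A=8 B=11 C=1)
  7. pour(B -> A) -> (A=9 B=10 C=1)
  8. pour(A -> C) -> (A=0 B=10 C=10)
Reached target in 8 moves.

Answer: 8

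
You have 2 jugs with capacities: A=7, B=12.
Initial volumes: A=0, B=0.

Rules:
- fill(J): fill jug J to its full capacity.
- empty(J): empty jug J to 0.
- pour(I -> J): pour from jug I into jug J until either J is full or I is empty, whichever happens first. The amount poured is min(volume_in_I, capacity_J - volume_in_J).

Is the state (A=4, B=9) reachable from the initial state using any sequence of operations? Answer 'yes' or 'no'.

BFS explored all 38 reachable states.
Reachable set includes: (0,0), (0,1), (0,2), (0,3), (0,4), (0,5), (0,6), (0,7), (0,8), (0,9), (0,10), (0,11) ...
Target (A=4, B=9) not in reachable set → no.

Answer: no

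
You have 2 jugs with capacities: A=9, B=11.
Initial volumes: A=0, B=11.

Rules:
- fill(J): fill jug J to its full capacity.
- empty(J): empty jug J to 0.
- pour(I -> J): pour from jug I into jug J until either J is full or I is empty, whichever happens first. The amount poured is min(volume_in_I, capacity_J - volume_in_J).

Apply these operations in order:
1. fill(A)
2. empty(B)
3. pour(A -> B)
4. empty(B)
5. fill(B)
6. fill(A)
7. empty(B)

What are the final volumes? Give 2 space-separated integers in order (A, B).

Step 1: fill(A) -> (A=9 B=11)
Step 2: empty(B) -> (A=9 B=0)
Step 3: pour(A -> B) -> (A=0 B=9)
Step 4: empty(B) -> (A=0 B=0)
Step 5: fill(B) -> (A=0 B=11)
Step 6: fill(A) -> (A=9 B=11)
Step 7: empty(B) -> (A=9 B=0)

Answer: 9 0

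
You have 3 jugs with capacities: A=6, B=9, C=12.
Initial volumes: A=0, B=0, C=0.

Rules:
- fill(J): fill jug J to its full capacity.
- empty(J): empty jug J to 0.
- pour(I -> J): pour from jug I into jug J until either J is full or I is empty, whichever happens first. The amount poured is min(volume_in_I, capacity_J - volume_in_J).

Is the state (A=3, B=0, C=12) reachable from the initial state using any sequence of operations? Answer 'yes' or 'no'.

Answer: yes

Derivation:
BFS from (A=0, B=0, C=0):
  1. fill(A) -> (A=6 B=0 C=0)
  2. fill(B) -> (A=6 B=9 C=0)
  3. pour(B -> C) -> (A=6 B=0 C=9)
  4. pour(A -> C) -> (A=3 B=0 C=12)
Target reached → yes.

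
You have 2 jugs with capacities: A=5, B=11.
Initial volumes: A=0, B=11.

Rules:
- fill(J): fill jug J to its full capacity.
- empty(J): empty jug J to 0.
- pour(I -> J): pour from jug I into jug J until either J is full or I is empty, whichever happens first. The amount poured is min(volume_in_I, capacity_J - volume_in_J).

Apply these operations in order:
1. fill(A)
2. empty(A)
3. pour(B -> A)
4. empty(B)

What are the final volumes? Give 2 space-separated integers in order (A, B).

Step 1: fill(A) -> (A=5 B=11)
Step 2: empty(A) -> (A=0 B=11)
Step 3: pour(B -> A) -> (A=5 B=6)
Step 4: empty(B) -> (A=5 B=0)

Answer: 5 0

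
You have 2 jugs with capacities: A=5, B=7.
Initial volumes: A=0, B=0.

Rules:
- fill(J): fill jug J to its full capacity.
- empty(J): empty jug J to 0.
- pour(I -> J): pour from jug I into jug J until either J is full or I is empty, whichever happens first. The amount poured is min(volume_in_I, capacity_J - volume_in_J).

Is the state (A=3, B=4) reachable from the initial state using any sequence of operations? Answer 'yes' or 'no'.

Answer: no

Derivation:
BFS explored all 24 reachable states.
Reachable set includes: (0,0), (0,1), (0,2), (0,3), (0,4), (0,5), (0,6), (0,7), (1,0), (1,7), (2,0), (2,7) ...
Target (A=3, B=4) not in reachable set → no.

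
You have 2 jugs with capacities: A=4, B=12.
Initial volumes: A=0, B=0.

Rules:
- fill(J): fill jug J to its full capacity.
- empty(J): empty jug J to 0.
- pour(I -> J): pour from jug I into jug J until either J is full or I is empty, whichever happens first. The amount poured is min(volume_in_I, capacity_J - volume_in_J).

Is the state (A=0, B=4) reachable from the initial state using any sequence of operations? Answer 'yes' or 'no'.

Answer: yes

Derivation:
BFS from (A=0, B=0):
  1. fill(A) -> (A=4 B=0)
  2. pour(A -> B) -> (A=0 B=4)
Target reached → yes.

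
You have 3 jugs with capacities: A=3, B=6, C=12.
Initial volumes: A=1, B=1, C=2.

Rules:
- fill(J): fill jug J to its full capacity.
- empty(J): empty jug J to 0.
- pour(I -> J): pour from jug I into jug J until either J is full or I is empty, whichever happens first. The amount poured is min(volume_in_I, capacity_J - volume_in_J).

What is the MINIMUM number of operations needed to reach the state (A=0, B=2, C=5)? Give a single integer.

BFS from (A=1, B=1, C=2). One shortest path:
  1. pour(A -> B) -> (A=0 B=2 C=2)
  2. fill(A) -> (A=3 B=2 C=2)
  3. pour(A -> C) -> (A=0 B=2 C=5)
Reached target in 3 moves.

Answer: 3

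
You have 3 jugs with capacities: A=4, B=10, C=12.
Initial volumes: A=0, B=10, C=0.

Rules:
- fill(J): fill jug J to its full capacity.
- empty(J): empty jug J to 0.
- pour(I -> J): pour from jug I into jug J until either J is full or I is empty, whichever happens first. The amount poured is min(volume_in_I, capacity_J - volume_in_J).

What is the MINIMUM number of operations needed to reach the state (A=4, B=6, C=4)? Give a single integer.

Answer: 3

Derivation:
BFS from (A=0, B=10, C=0). One shortest path:
  1. fill(A) -> (A=4 B=10 C=0)
  2. pour(A -> C) -> (A=0 B=10 C=4)
  3. pour(B -> A) -> (A=4 B=6 C=4)
Reached target in 3 moves.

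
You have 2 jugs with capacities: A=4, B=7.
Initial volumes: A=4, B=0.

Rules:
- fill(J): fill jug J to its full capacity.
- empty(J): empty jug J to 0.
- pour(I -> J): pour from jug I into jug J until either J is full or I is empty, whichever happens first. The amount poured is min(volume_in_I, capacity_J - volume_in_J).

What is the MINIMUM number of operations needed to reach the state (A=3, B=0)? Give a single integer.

BFS from (A=4, B=0). One shortest path:
  1. empty(A) -> (A=0 B=0)
  2. fill(B) -> (A=0 B=7)
  3. pour(B -> A) -> (A=4 B=3)
  4. empty(A) -> (A=0 B=3)
  5. pour(B -> A) -> (A=3 B=0)
Reached target in 5 moves.

Answer: 5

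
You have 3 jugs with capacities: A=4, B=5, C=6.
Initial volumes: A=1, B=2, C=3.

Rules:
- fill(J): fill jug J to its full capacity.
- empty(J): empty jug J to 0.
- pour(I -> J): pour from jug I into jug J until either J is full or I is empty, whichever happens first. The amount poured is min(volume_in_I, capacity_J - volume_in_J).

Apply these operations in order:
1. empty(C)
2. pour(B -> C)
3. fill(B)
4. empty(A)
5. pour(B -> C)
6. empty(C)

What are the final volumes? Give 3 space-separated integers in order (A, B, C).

Step 1: empty(C) -> (A=1 B=2 C=0)
Step 2: pour(B -> C) -> (A=1 B=0 C=2)
Step 3: fill(B) -> (A=1 B=5 C=2)
Step 4: empty(A) -> (A=0 B=5 C=2)
Step 5: pour(B -> C) -> (A=0 B=1 C=6)
Step 6: empty(C) -> (A=0 B=1 C=0)

Answer: 0 1 0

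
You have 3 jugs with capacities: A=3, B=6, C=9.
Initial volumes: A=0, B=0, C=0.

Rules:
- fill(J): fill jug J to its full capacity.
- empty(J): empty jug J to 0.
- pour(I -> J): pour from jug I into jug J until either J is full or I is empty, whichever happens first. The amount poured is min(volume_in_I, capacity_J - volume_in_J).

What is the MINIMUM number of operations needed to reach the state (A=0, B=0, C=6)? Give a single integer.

Answer: 2

Derivation:
BFS from (A=0, B=0, C=0). One shortest path:
  1. fill(B) -> (A=0 B=6 C=0)
  2. pour(B -> C) -> (A=0 B=0 C=6)
Reached target in 2 moves.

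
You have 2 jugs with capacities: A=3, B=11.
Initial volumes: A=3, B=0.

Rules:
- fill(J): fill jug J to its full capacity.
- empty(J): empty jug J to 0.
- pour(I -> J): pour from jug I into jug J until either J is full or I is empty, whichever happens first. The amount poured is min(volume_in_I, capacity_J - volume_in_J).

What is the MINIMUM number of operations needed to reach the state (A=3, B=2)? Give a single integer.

BFS from (A=3, B=0). One shortest path:
  1. empty(A) -> (A=0 B=0)
  2. fill(B) -> (A=0 B=11)
  3. pour(B -> A) -> (A=3 B=8)
  4. empty(A) -> (A=0 B=8)
  5. pour(B -> A) -> (A=3 B=5)
  6. empty(A) -> (A=0 B=5)
  7. pour(B -> A) -> (A=3 B=2)
Reached target in 7 moves.

Answer: 7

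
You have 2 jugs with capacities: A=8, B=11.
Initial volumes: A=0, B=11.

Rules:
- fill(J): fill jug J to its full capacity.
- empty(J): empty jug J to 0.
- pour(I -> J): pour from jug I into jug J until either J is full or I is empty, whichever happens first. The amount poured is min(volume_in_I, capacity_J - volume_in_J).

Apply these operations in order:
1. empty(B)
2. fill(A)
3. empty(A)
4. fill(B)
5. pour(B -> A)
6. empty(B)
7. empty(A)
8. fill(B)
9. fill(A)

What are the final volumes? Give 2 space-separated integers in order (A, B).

Answer: 8 11

Derivation:
Step 1: empty(B) -> (A=0 B=0)
Step 2: fill(A) -> (A=8 B=0)
Step 3: empty(A) -> (A=0 B=0)
Step 4: fill(B) -> (A=0 B=11)
Step 5: pour(B -> A) -> (A=8 B=3)
Step 6: empty(B) -> (A=8 B=0)
Step 7: empty(A) -> (A=0 B=0)
Step 8: fill(B) -> (A=0 B=11)
Step 9: fill(A) -> (A=8 B=11)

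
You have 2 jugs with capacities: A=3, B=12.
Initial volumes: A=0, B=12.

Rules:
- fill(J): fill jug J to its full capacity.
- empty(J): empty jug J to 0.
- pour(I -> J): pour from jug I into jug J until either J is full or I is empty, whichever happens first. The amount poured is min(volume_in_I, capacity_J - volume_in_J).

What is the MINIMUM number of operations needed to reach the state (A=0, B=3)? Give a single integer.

Answer: 3

Derivation:
BFS from (A=0, B=12). One shortest path:
  1. fill(A) -> (A=3 B=12)
  2. empty(B) -> (A=3 B=0)
  3. pour(A -> B) -> (A=0 B=3)
Reached target in 3 moves.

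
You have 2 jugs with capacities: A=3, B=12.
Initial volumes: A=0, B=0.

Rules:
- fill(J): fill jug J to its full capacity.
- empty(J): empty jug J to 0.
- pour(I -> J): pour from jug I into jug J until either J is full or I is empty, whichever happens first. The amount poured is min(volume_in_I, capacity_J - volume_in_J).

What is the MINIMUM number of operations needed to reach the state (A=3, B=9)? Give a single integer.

Answer: 2

Derivation:
BFS from (A=0, B=0). One shortest path:
  1. fill(B) -> (A=0 B=12)
  2. pour(B -> A) -> (A=3 B=9)
Reached target in 2 moves.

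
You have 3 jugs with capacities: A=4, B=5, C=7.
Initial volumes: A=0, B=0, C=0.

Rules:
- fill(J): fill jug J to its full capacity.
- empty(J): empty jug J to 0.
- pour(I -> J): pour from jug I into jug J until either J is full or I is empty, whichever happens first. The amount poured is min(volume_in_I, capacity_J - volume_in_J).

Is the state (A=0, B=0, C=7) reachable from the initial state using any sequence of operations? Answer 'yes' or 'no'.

Answer: yes

Derivation:
BFS from (A=0, B=0, C=0):
  1. fill(C) -> (A=0 B=0 C=7)
Target reached → yes.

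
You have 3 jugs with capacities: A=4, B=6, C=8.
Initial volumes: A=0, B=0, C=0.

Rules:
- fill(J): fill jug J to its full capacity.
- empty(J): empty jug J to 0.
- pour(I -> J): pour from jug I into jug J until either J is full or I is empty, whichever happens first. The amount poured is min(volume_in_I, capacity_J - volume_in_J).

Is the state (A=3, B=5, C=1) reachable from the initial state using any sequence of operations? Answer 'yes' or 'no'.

BFS explored all 54 reachable states.
Reachable set includes: (0,0,0), (0,0,2), (0,0,4), (0,0,6), (0,0,8), (0,2,0), (0,2,2), (0,2,4), (0,2,6), (0,2,8), (0,4,0), (0,4,2) ...
Target (A=3, B=5, C=1) not in reachable set → no.

Answer: no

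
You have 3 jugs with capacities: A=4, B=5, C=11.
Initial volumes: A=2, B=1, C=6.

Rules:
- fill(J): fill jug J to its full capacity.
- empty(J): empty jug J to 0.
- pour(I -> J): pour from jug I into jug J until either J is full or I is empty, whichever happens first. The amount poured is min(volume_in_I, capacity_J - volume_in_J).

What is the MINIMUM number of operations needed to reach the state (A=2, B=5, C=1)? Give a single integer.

Answer: 2

Derivation:
BFS from (A=2, B=1, C=6). One shortest path:
  1. empty(B) -> (A=2 B=0 C=6)
  2. pour(C -> B) -> (A=2 B=5 C=1)
Reached target in 2 moves.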